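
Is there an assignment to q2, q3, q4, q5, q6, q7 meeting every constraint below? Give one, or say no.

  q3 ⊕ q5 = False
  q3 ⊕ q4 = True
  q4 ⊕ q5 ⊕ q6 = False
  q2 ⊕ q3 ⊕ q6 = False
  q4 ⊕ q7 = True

q2 = False; q3 = True; q4 = False; q5 = True; q6 = True; q7 = True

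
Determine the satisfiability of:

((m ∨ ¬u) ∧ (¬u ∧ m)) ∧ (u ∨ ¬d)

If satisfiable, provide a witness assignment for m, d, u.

m: True; d: False; u: False

  (m ∨ ¬u) ∧ (¬u ∧ m) = True
    m ∨ ¬u = True
      ¬u = True
    ¬u ∧ m = True
      ¬u = True
  u ∨ ¬d = True
    ¬d = True
Both conjuncts True, so the formula holds.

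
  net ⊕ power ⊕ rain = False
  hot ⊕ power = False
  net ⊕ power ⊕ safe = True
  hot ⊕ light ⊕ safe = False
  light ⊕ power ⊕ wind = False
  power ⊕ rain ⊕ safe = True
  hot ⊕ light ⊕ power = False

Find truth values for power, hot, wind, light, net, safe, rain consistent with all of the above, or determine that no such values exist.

power = False; hot = False; wind = False; light = False; net = True; safe = False; rain = True

net ⊕ power ⊕ rain = T ⊕ F ⊕ T = False ✓
hot ⊕ power = F ⊕ F = False ✓
net ⊕ power ⊕ safe = T ⊕ F ⊕ F = True ✓
hot ⊕ light ⊕ safe = F ⊕ F ⊕ F = False ✓
light ⊕ power ⊕ wind = F ⊕ F ⊕ F = False ✓
power ⊕ rain ⊕ safe = F ⊕ T ⊕ F = True ✓
hot ⊕ light ⊕ power = F ⊕ F ⊕ F = False ✓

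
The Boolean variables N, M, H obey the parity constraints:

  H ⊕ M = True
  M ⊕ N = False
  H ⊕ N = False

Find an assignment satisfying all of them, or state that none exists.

Unsatisfiable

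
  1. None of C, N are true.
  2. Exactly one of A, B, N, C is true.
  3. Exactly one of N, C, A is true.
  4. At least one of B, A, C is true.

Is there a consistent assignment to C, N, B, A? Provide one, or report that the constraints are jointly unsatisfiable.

C = False, N = False, B = False, A = True

  (1) {C, N}: 0 true — none ✓
  (2) {A, B, N, C}: 1 true — exactly one ✓
  (3) {N, C, A}: 1 true — exactly one ✓
  (4) {B, A, C}: 1 true — at least one ✓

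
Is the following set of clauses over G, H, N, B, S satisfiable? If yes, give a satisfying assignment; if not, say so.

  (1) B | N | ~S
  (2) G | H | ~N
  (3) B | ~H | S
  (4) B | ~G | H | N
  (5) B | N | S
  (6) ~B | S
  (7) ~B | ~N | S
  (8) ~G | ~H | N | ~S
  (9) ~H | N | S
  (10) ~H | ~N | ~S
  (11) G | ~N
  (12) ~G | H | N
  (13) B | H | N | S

G=F, H=F, N=F, B=T, S=T

Set G = False.
  then (G | ~N) forces N = False.
Set H = False.
Try B = False:
  (B | N | ~S) forces S = False.
  clause (B | N | S) is falsified — backtrack.
So B = True.
  then (~B | S) forces S = True.
All clauses satisfied.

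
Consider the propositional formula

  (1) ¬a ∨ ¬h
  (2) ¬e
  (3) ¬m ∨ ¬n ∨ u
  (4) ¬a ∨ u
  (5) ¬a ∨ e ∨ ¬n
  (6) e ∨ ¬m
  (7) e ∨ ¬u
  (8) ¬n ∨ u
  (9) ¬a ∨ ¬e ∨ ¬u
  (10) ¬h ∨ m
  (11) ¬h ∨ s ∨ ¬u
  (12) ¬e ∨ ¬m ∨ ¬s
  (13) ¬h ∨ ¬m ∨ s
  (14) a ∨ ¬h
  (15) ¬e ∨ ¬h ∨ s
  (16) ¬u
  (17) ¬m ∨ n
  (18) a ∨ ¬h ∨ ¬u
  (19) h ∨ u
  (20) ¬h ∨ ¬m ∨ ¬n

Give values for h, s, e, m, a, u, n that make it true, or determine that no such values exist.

Case h = True:
  (¬a ∨ ¬h) forces a = False.
  Clause (a ∨ ¬h) is falsified — contradiction.
Case h = False:
  (¬e) forces e = False.
  (e ∨ ¬m) forces m = False.
  (e ∨ ¬u) forces u = False.
  Clause (h ∨ u) is falsified — contradiction.
Both cases fail, so the formula is unsatisfiable.

No satisfying assignment exists.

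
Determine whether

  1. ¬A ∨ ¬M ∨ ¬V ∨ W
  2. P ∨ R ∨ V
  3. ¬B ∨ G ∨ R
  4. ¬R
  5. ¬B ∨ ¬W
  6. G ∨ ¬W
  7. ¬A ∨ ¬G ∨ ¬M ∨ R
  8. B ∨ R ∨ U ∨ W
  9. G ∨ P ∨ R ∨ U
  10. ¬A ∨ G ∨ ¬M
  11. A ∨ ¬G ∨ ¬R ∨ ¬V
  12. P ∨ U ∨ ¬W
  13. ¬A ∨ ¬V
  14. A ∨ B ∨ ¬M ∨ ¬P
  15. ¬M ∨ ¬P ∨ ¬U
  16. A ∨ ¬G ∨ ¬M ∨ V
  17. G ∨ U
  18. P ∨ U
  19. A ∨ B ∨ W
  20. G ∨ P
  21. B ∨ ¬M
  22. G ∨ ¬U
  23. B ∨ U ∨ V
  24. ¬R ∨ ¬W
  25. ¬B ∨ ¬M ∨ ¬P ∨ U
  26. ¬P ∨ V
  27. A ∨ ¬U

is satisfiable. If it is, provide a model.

W = True, M = False, V = True, R = False, U = False, A = False, P = True, B = False, G = True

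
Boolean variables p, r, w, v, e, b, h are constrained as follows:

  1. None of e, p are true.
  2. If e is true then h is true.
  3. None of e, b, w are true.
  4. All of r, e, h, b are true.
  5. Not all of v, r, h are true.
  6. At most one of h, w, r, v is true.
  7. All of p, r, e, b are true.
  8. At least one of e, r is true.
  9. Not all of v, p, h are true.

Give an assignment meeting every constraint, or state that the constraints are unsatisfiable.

Unsatisfiable — no assignment works.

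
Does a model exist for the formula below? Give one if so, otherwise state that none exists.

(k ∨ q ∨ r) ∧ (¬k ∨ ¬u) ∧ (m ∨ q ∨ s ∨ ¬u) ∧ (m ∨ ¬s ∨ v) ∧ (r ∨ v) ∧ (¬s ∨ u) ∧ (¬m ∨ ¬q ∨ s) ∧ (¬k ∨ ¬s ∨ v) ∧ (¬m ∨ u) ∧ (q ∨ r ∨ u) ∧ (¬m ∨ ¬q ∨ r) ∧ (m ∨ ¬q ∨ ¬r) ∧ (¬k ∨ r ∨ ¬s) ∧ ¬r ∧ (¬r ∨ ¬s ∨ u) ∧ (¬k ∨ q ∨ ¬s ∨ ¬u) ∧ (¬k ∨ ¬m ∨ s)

Unit clause (¬r) forces r = False.
In (r ∨ v) only v is left, so v = True.
Try m = True:
  (¬m ∨ u) forces u = True.
  (¬k ∨ ¬u) forces k = False.
  (k ∨ q ∨ r) forces q = True.
  clause (¬m ∨ ¬q ∨ r) is falsified — backtrack.
So m = False.
Set s = False.
Set u = False.
  then (q ∨ r ∨ u) forces q = True.
Set k = True.
All clauses satisfied.

m: False; v: True; s: False; u: False; k: True; q: True; r: False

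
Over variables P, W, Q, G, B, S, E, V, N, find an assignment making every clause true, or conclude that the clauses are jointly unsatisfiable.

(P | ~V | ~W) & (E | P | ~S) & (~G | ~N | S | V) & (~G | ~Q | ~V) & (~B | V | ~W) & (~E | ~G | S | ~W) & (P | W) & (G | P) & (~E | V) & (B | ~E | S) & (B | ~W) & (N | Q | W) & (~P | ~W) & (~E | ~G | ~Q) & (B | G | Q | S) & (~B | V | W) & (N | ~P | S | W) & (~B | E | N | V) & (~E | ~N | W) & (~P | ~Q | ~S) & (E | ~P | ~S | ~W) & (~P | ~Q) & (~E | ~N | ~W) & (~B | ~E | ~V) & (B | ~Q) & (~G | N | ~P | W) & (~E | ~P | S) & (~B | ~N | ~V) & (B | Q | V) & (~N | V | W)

P = True; W = False; Q = False; G = True; B = False; S = True; E = False; V = True; N = True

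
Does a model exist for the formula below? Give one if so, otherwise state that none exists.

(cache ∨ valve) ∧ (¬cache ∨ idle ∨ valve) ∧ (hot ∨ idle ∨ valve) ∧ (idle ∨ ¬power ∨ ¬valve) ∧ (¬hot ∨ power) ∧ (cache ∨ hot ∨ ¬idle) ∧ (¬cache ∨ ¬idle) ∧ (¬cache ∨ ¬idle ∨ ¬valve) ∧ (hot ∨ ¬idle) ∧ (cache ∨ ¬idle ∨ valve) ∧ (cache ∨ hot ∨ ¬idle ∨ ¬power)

power: False; idle: False; cache: True; valve: True; hot: False

Set power = False.
  then (¬hot ∨ power) forces hot = False.
  then (hot ∨ ¬idle) forces idle = False.
  then (hot ∨ idle ∨ valve) forces valve = True.
Set cache = True.
All clauses satisfied.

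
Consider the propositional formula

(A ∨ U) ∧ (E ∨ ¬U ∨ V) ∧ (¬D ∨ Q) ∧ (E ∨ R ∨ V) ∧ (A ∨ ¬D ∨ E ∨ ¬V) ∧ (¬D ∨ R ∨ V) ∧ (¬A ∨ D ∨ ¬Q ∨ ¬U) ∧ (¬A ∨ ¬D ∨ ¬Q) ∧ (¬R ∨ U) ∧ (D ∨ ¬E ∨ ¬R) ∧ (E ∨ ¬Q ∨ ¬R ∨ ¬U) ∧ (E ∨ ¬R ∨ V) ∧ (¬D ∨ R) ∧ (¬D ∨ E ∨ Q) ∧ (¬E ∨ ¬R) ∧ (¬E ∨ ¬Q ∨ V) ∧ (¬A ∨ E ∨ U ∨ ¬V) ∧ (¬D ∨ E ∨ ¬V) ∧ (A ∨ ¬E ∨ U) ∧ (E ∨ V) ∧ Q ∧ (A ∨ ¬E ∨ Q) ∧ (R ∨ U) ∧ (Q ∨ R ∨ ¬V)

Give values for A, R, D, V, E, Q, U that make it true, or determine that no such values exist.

Unit clause (Q) forces Q = True.
Set A = False.
  then (A ∨ U) forces U = True.
Try R = True:
  (E ∨ ¬Q ∨ ¬R ∨ ¬U) forces E = True.
  clause (¬E ∨ ¬R) is falsified — backtrack.
So R = False.
  then (¬D ∨ R) forces D = False.
Set V = True.
Set E = True.
All clauses satisfied.

A = False, R = False, D = False, V = True, E = True, Q = True, U = True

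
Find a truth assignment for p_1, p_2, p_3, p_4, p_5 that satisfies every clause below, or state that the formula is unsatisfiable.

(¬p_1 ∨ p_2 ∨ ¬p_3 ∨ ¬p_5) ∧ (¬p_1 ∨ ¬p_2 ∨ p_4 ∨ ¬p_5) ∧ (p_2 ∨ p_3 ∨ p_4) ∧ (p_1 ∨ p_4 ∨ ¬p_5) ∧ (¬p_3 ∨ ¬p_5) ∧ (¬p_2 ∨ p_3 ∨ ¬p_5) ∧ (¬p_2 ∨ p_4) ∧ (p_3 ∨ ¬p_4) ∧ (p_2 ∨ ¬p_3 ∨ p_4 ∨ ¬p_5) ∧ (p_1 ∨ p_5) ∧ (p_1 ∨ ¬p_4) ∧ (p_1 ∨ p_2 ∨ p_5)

Try p_1 = False:
  (p_1 ∨ p_5) forces p_5 = True.
  (p_1 ∨ p_4 ∨ ¬p_5) forces p_4 = True.
  clause (p_1 ∨ ¬p_4) is falsified — backtrack.
So p_1 = True.
Set p_2 = True.
  then (¬p_2 ∨ p_4) forces p_4 = True.
  then (p_3 ∨ ¬p_4) forces p_3 = True.
  then (¬p_3 ∨ ¬p_5) forces p_5 = False.
All clauses satisfied.

p_1 = True, p_2 = True, p_3 = True, p_4 = True, p_5 = False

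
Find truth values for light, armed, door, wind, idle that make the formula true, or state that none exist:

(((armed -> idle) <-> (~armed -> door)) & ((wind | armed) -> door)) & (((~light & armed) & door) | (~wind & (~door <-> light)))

light=F; armed=F; door=T; wind=F; idle=T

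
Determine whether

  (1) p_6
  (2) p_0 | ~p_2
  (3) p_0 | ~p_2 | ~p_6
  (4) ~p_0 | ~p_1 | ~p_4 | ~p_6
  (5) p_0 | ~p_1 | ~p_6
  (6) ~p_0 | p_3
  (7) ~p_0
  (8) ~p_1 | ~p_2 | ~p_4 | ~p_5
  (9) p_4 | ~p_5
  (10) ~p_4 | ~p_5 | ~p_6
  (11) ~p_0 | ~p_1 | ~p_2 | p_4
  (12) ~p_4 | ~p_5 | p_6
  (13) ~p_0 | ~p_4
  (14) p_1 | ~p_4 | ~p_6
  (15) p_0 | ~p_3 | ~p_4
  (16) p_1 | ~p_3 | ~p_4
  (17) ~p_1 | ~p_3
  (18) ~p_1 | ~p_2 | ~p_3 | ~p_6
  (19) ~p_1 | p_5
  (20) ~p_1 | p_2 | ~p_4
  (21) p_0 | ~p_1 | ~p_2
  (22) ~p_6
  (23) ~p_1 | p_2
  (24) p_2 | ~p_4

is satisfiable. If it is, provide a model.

Unsatisfiable — no assignment works.

Case p_6 = True:
  Clause (~p_6) is falsified — contradiction.
Case p_6 = False:
  Clause (p_6) is falsified — contradiction.
Both cases fail, so the formula is unsatisfiable.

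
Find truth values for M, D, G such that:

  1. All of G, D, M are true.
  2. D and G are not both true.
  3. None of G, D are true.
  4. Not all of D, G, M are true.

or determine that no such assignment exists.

Case D = True:
  Constraint (3) is violated (D=T) — contradiction.
Case D = False:
  Constraint (1) is violated (D=F) — contradiction.
Both cases fail — unsatisfiable.

UNSATISFIABLE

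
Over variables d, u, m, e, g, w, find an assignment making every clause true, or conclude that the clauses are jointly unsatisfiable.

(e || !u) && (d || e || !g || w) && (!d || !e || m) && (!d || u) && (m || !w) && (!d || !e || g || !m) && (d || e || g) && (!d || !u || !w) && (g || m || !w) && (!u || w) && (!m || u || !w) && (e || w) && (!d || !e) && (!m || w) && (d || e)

Try d = True:
  (!d || u) forces u = True.
  (e || !u) forces e = True.
  clause (!d || !e) is falsified — backtrack.
So d = False.
  then (d || e) forces e = True.
Set u = True.
  then (!u || w) forces w = True.
  then (m || !w) forces m = True.
Set g = False.
All clauses satisfied.

d = False; u = True; m = True; e = True; g = False; w = True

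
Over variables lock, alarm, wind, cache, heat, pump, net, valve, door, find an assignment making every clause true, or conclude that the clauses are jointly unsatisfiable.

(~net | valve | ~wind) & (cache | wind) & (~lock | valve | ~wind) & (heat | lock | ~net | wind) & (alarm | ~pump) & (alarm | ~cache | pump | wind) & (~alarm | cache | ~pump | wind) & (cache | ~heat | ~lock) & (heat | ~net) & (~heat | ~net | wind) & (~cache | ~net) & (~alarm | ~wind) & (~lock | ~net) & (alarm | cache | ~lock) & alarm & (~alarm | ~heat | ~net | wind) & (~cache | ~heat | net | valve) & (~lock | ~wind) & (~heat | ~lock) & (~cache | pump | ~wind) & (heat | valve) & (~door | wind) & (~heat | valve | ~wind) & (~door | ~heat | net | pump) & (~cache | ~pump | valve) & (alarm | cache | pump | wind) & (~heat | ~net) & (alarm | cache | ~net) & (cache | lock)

lock: False, alarm: True, wind: False, cache: True, heat: True, pump: False, net: False, valve: True, door: False

Unit clause (alarm) forces alarm = True.
In (~alarm | ~wind) only ~wind is left, so wind = False.
In (~door | wind) only ~door is left, so door = False.
In (cache | wind) only cache is left, so cache = True.
In (~cache | ~net) only ~net is left, so net = False.
Set lock = False.
Set heat = True.
  then (~cache | ~heat | net | valve) forces valve = True.
Set pump = False.
All clauses satisfied.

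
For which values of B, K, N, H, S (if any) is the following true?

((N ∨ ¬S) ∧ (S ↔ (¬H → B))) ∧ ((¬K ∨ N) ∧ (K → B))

B: False; K: False; N: True; H: False; S: False

  (N ∨ ¬S) ∧ (S ↔ (¬H → B)) = True
    N ∨ ¬S = True
      ¬S = True
    S ↔ (¬H → B) = True
      ¬H → B = False
        ¬H = True
  (¬K ∨ N) ∧ (K → B) = True
    ¬K ∨ N = True
      ¬K = True
    K → B = True
Both conjuncts True, so the formula holds.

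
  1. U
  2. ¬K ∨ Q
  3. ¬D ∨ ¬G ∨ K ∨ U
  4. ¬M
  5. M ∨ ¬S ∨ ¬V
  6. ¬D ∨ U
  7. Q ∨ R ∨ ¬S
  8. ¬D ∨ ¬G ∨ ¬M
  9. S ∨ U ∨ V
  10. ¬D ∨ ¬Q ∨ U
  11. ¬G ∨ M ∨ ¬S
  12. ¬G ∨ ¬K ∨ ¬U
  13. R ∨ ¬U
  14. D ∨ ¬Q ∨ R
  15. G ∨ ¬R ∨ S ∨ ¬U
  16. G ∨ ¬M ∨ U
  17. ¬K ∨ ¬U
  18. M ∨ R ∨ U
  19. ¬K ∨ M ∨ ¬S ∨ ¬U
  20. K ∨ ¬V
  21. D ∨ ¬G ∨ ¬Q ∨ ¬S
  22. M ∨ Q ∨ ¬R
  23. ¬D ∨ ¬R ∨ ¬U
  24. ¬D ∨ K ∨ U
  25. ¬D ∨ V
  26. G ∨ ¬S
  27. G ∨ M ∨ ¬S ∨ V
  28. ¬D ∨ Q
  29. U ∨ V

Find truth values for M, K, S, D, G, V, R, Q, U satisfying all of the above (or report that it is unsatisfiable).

M=F; K=F; S=F; D=F; G=T; V=F; R=T; Q=T; U=T

Unit clause (U) forces U = True.
Unit clause (¬M) forces M = False.
In (R ∨ ¬U) only R is left, so R = True.
In (¬K ∨ ¬U) only ¬K is left, so K = False.
In (K ∨ ¬V) only ¬V is left, so V = False.
In (M ∨ Q ∨ ¬R) only Q is left, so Q = True.
In (¬D ∨ ¬R ∨ ¬U) only ¬D is left, so D = False.
Try S = True:
  (¬G ∨ M ∨ ¬S) forces G = False.
  clause (G ∨ ¬S) is falsified — backtrack.
So S = False.
  then (G ∨ ¬R ∨ S ∨ ¬U) forces G = True.
All clauses satisfied.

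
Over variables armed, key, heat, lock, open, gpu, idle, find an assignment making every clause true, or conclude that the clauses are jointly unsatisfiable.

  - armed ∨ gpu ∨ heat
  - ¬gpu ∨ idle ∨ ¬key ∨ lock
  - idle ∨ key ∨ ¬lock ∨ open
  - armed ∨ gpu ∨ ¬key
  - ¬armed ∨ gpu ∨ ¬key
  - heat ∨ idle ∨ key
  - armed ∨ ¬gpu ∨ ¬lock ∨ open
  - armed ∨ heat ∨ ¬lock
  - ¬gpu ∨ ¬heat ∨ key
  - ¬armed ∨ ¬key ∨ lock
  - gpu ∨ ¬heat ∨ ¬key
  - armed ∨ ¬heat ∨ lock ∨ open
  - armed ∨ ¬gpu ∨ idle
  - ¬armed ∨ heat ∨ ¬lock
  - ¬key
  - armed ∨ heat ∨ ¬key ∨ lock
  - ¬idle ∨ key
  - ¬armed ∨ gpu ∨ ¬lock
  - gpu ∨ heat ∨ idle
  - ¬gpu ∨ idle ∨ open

armed = True, key = False, heat = True, lock = False, open = True, gpu = False, idle = False

Unit clause (¬key) forces key = False.
In (¬idle ∨ key) only ¬idle is left, so idle = False.
In (heat ∨ idle ∨ key) only heat is left, so heat = True.
In (¬gpu ∨ ¬heat ∨ key) only ¬gpu is left, so gpu = False.
Set armed = True.
  then (¬armed ∨ gpu ∨ ¬lock) forces lock = False.
Set open = True.
All clauses satisfied.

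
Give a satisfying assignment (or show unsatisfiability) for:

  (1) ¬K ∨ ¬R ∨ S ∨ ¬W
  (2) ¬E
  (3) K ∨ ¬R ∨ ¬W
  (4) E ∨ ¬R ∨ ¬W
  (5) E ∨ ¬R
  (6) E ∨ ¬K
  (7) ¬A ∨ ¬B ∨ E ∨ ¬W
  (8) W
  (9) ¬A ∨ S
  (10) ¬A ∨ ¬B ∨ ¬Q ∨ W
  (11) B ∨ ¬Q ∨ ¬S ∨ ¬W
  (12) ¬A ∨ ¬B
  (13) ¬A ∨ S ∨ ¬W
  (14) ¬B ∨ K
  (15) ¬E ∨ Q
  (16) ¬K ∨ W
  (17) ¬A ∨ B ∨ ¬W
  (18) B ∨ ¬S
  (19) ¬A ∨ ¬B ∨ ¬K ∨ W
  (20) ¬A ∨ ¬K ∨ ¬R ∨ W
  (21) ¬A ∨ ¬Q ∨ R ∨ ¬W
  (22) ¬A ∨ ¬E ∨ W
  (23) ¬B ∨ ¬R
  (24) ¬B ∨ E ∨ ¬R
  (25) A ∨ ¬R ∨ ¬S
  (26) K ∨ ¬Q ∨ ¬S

Unit clause (¬E) forces E = False.
In (E ∨ ¬R) only ¬R is left, so R = False.
In (E ∨ ¬K) only ¬K is left, so K = False.
Unit clause (W) forces W = True.
In (¬B ∨ K) only ¬B is left, so B = False.
In (¬A ∨ B ∨ ¬W) only ¬A is left, so A = False.
In (B ∨ ¬S) only ¬S is left, so S = False.
Set Q = True.
All clauses satisfied.

E = False; W = True; A = False; Q = True; R = False; K = False; B = False; S = False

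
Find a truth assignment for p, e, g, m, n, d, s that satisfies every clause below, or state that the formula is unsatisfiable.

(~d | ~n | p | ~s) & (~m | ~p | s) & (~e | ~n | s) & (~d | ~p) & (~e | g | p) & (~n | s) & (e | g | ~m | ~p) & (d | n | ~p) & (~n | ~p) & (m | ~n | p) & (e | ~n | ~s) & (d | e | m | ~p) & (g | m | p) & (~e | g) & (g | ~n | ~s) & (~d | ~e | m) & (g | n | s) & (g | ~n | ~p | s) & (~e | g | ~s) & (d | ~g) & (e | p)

Try p = True:
  (~d | ~p) forces d = False.
  (d | n | ~p) forces n = True.
  clause (~n | ~p) is falsified — backtrack.
So p = False.
  then (e | p) forces e = True.
  then (~e | g | p) forces g = True.
  then (d | ~g) forces d = True.
  then (~d | ~e | m) forces m = True.
Set n = False.
Set s = True.
All clauses satisfied.

p = False; e = True; g = True; m = True; n = False; d = True; s = True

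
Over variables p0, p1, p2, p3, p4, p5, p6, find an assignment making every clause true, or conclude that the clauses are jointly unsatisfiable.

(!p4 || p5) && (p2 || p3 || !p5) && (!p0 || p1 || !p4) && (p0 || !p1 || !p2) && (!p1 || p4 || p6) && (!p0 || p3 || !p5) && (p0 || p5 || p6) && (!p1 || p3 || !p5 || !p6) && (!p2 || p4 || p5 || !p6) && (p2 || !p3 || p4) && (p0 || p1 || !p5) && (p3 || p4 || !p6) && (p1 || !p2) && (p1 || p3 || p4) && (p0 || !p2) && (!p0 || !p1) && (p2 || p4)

p0 = False; p1 = True; p2 = False; p3 = True; p4 = True; p5 = True; p6 = True

Set p0 = False.
  then (p0 || !p2) forces p2 = False.
  then (p2 || p4) forces p4 = True.
  then (!p4 || p5) forces p5 = True.
  then (p2 || p3 || !p5) forces p3 = True.
  then (p0 || p1 || !p5) forces p1 = True.
Set p6 = True.
All clauses satisfied.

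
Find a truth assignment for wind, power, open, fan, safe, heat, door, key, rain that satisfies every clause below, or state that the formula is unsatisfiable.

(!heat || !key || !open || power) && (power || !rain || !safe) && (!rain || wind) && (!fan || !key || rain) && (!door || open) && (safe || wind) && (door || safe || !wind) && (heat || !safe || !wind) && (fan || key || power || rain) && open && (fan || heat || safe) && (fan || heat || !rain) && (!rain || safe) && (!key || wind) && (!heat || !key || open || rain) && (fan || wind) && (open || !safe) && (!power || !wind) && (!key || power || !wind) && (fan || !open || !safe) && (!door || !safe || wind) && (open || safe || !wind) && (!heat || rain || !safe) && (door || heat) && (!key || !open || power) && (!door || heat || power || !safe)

Unit clause (open) forces open = True.
Set wind = True.
  then (!power || !wind) forces power = False.
  then (!key || power || !wind) forces key = False.
Set fan = True.
Try safe = True:
  (power || !rain || !safe) forces rain = False.
  (heat || !safe || !wind) forces heat = True.
  clause (!heat || rain || !safe) is falsified — backtrack.
So safe = False.
  then (door || safe || !wind) forces door = True.
  then (!rain || safe) forces rain = False.
Set heat = False.
All clauses satisfied.

wind = True, power = False, open = True, fan = True, safe = False, heat = False, door = True, key = False, rain = False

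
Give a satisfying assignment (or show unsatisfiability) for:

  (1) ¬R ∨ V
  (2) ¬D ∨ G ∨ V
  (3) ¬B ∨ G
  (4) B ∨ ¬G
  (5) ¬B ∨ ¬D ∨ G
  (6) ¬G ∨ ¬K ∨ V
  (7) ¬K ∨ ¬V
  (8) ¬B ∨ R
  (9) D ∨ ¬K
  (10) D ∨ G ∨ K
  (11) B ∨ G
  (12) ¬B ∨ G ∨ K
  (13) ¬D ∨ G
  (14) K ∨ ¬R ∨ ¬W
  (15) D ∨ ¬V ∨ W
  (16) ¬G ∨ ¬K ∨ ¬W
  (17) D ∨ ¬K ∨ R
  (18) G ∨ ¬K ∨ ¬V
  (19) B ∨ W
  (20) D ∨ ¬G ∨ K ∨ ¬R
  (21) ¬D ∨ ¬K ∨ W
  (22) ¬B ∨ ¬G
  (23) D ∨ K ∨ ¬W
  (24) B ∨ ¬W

Unsatisfiable — no assignment works.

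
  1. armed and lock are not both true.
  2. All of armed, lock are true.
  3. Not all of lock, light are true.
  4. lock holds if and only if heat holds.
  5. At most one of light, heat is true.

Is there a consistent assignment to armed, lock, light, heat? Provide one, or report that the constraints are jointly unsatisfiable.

Case armed = True:
  (1) with armed=T forces lock = False.
  Constraint (2) is violated (lock=F) — contradiction.
Case armed = False:
  Constraint (2) is violated (armed=F) — contradiction.
Both cases fail — unsatisfiable.

The formula is unsatisfiable.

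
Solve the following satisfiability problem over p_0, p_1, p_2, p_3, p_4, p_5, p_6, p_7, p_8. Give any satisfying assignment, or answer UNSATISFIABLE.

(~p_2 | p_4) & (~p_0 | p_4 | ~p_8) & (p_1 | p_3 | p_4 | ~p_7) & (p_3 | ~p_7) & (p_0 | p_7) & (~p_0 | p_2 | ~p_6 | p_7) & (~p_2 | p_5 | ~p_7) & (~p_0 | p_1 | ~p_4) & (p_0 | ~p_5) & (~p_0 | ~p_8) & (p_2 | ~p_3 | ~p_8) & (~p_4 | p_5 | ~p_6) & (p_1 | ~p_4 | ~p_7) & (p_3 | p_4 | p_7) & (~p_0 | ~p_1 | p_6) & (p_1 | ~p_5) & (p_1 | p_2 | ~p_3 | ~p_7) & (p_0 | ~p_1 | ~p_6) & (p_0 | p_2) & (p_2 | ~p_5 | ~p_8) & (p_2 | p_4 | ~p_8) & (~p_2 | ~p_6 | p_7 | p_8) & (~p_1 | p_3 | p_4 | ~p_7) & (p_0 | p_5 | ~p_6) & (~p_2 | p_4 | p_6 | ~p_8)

p_0 = True, p_1 = True, p_2 = True, p_3 = True, p_4 = True, p_5 = True, p_6 = True, p_7 = True, p_8 = False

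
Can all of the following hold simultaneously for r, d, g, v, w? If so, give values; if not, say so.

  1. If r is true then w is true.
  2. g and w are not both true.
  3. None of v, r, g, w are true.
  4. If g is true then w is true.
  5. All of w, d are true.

The formula is unsatisfiable.

Case w = True:
  Constraint (3) is violated (w=T) — contradiction.
Case w = False:
  Constraint (5) is violated (w=F) — contradiction.
Both cases fail — unsatisfiable.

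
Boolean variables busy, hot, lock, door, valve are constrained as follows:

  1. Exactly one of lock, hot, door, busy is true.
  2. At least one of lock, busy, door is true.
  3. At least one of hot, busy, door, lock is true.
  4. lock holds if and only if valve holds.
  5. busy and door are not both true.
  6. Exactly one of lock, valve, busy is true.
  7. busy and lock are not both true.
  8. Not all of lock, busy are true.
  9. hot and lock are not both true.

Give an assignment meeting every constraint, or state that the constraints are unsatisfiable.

busy = True, hot = False, lock = False, door = False, valve = False

  (1) {lock, hot, door, busy}: 1 true — exactly one ✓
  (2) {lock, busy, door}: 1 true — at least one ✓
  (3) {hot, busy, door, lock}: 1 true — at least one ✓
  (4) lock=F, valve=F — same ✓
  (5) busy=T, door=F — not both ✓
  (6) {lock, valve, busy}: 1 true — exactly one ✓
  (7) busy=T, lock=F — not both ✓
  (8) {lock, busy}: 1/2 true — not all ✓
  (9) hot=F, lock=F — not both ✓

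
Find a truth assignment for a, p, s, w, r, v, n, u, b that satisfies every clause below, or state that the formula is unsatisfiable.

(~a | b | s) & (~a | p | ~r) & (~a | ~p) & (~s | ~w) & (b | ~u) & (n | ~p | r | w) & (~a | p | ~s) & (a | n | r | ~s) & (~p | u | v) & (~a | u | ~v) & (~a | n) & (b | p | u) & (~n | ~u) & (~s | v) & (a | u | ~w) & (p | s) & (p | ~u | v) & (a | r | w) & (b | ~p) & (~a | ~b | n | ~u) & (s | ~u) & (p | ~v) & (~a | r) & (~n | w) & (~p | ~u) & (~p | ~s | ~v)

a = False; p = True; s = False; w = False; r = True; v = True; n = False; u = False; b = True

Set a = False.
Set p = True.
  then (b | ~p) forces b = True.
  then (~p | ~u) forces u = False.
  then (~p | u | v) forces v = True.
  then (a | u | ~w) forces w = False.
  then (a | r | w) forces r = True.
  then (~n | w) forces n = False.
  then (~p | ~s | ~v) forces s = False.
All clauses satisfied.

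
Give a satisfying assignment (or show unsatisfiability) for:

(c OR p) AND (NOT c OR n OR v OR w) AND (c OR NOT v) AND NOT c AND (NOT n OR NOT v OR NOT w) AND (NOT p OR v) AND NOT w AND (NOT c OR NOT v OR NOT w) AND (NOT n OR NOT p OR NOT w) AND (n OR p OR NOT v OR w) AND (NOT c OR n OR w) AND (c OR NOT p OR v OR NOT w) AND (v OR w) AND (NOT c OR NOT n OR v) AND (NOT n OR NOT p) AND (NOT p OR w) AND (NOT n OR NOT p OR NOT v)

UNSATISFIABLE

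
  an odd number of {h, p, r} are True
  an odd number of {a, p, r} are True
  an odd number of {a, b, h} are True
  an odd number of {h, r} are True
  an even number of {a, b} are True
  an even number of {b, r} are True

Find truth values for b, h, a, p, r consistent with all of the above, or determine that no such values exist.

UNSATISFIABLE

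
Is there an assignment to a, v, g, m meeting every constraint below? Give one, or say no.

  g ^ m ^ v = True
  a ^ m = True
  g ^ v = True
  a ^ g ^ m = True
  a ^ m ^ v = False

a = True, v = True, g = False, m = False

g ^ m ^ v = F ^ F ^ T = True ✓
a ^ m = T ^ F = True ✓
g ^ v = F ^ T = True ✓
a ^ g ^ m = T ^ F ^ F = True ✓
a ^ m ^ v = T ^ F ^ T = False ✓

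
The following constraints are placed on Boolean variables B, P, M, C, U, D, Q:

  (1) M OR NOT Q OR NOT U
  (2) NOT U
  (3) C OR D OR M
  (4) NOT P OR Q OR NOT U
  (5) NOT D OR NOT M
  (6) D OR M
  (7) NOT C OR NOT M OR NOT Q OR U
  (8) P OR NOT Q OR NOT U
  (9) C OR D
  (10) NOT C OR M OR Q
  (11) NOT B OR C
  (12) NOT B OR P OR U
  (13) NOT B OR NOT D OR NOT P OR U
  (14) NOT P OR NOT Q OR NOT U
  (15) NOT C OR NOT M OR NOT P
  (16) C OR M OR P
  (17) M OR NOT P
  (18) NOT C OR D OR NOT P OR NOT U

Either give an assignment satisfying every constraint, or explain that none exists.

Unit clause (NOT U) forces U = False.
Set B = False.
Set P = False.
Set M = True.
  then (NOT D OR NOT M) forces D = False.
  then (C OR D) forces C = True.
  then (NOT C OR NOT M OR NOT Q OR U) forces Q = False.
All clauses satisfied.

B: False; P: False; M: True; C: True; U: False; D: False; Q: False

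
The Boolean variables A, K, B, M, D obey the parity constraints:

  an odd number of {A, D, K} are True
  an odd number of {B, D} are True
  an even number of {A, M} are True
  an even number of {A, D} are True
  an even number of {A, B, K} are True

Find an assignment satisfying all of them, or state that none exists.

A = True, K = True, B = False, M = True, D = True

{A, D, K}: 3 true → odd ✓
{B, D}: 1 true → odd ✓
{A, M}: 2 true → even ✓
{A, D}: 2 true → even ✓
{A, B, K}: 2 true → even ✓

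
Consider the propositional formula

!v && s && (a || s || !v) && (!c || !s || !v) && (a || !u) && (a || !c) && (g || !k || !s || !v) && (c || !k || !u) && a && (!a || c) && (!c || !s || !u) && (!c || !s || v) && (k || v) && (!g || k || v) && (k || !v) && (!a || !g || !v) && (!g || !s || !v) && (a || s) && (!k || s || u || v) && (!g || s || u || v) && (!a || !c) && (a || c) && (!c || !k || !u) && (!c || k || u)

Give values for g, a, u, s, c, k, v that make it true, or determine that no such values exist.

The formula is unsatisfiable.

Case a = True:
  (!v) forces v = False.
  (s) forces s = True.
  (!a || c) forces c = True.
  Clause (!c || !s || v) is falsified — contradiction.
Case a = False:
  Clause (a) is falsified — contradiction.
Both cases fail, so the formula is unsatisfiable.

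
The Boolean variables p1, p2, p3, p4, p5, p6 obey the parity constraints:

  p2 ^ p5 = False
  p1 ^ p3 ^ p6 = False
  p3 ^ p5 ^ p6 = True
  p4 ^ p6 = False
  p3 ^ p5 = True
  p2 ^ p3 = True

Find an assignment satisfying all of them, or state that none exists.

p1 = False, p2 = True, p3 = False, p4 = False, p5 = True, p6 = False

p2 ^ p5 = T ^ T = False ✓
p1 ^ p3 ^ p6 = F ^ F ^ F = False ✓
p3 ^ p5 ^ p6 = F ^ T ^ F = True ✓
p4 ^ p6 = F ^ F = False ✓
p3 ^ p5 = F ^ T = True ✓
p2 ^ p3 = T ^ F = True ✓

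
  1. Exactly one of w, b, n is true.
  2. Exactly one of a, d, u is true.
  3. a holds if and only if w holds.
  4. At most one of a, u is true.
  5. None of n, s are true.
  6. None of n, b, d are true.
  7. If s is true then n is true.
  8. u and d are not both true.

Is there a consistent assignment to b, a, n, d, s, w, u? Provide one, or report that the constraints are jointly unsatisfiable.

b=F; a=T; n=F; d=F; s=F; w=T; u=F

  (1) {w, b, n}: 1 true — exactly one ✓
  (2) {a, d, u}: 1 true — exactly one ✓
  (3) a=T, w=T — same ✓
  (4) {a, u}: 1 true — at most one ✓
  (5) {n, s}: 0 true — none ✓
  (6) {n, b, d}: 0 true — none ✓
  (7) s=F ⇒ n: vacuous ✓
  (8) u=F, d=F — not both ✓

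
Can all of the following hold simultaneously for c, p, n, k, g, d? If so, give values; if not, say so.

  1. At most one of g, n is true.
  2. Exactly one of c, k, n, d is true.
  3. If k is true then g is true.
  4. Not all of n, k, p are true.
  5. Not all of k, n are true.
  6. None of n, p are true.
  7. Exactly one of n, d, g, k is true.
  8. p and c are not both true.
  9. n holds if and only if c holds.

c: False, p: False, n: False, k: False, g: False, d: True

  (1) {g, n}: 0 true — at most one ✓
  (2) {c, k, n, d}: 1 true — exactly one ✓
  (3) k=F ⇒ g: vacuous ✓
  (4) {n, k, p}: 0/3 true — not all ✓
  (5) {k, n}: 0/2 true — not all ✓
  (6) {n, p}: 0 true — none ✓
  (7) {n, d, g, k}: 1 true — exactly one ✓
  (8) p=F, c=F — not both ✓
  (9) n=F, c=F — same ✓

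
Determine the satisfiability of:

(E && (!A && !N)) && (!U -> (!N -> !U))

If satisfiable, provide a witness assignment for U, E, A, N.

U=T, E=T, A=F, N=F

  E && (!A && !N) = True
    !A && !N = True
      !A = True
      !N = True
  !U -> (!N -> !U) = True
    !U = False
    !N -> !U = False
      !N = True
      !U = False
Both conjuncts True, so the formula holds.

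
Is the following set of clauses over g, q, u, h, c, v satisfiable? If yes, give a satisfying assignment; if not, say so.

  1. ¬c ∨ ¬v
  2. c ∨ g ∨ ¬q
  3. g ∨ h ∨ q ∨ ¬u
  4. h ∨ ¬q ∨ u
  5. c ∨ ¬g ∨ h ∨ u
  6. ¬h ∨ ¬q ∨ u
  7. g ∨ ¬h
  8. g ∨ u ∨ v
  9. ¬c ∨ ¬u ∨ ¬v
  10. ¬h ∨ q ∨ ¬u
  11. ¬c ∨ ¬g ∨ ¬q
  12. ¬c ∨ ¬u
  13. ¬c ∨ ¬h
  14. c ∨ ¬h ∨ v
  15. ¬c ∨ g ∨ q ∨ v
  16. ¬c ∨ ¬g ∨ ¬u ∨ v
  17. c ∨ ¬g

g = False; q = False; u = False; h = False; c = False; v = True

Set g = False.
  then (g ∨ ¬h) forces h = False.
Try q = True:
  (c ∨ g ∨ ¬q) forces c = True.
  (¬c ∨ ¬v) forces v = False.
  (h ∨ ¬q ∨ u) forces u = True.
  clause (¬c ∨ ¬u) is falsified — backtrack.
So q = False.
  then (g ∨ h ∨ q ∨ ¬u) forces u = False.
  then (g ∨ u ∨ v) forces v = True.
  then (¬c ∨ ¬v) forces c = False.
All clauses satisfied.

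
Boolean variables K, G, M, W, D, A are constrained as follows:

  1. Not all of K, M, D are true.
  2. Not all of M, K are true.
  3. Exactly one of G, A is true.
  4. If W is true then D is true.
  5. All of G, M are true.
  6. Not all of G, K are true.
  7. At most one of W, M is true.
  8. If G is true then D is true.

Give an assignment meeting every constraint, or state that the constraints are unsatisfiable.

K = False, G = True, M = True, W = False, D = True, A = False

  (1) {K, M, D}: 2/3 true — not all ✓
  (2) {M, K}: 1/2 true — not all ✓
  (3) {G, A}: 1 true — exactly one ✓
  (4) W=F ⇒ D: vacuous ✓
  (5) {G, M}: all 2 true ✓
  (6) {G, K}: 1/2 true — not all ✓
  (7) {W, M}: 1 true — at most one ✓
  (8) G=T ⇒ D: T ✓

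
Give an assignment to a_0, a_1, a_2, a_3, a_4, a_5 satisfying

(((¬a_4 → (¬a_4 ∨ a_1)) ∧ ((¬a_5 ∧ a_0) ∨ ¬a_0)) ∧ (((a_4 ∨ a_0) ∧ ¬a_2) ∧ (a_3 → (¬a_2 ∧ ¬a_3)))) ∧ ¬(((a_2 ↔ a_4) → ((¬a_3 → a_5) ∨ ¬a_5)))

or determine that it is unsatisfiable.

The formula is unsatisfiable.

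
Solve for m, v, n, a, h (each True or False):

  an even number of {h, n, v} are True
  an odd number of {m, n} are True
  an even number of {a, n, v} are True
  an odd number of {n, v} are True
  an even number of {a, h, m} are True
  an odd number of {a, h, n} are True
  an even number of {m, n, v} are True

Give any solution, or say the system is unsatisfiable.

Unsatisfiable

Adding constraints 1, 3, 4, 5, 7 mod 2: every variable appears an even number of times on the left, so the left side is 0.
But the right sides sum to 1 (mod 2). 0 ≠ 1 — the system is inconsistent.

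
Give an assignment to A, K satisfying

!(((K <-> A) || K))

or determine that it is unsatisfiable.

A=T, K=F

  !(((K <-> A) || K)) = True
    (K <-> A) || K = False
      K <-> A = False
The formula evaluates to True.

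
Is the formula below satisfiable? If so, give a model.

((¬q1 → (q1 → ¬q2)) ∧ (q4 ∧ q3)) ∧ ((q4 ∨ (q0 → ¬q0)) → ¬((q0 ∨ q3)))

Case q4 = True: the formula simplifies to ((¬q1 → (q1 → ¬q2)) ∧ q3) ∧ ¬((q0 ∨ q3)).
  q3 = True: the conjunct ¬((q0 ∨ q3)) becomes ¬((q0 ∨ True)) = False.
  q3 = False: the conjunct q3 is False.
Case q4 = False: the conjunct q4 is False.
Both cases fail — unsatisfiable.

Unsatisfiable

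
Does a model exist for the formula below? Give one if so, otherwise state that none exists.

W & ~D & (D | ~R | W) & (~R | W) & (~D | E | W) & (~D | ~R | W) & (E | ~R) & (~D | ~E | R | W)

Unit clause (W) forces W = True.
Unit clause (~D) forces D = False.
Set R = False.
Set E = False.
Check each clause:
  (W): W holds.
  (~D): ~D holds.
  (D | ~R | W): ~R holds.
  (~R | W): ~R holds.
  (~D | E | W): ~D holds.
  (~D | ~R | W): ~D holds.
  (E | ~R): ~R holds.
  (~D | ~E | R | W): ~D holds.
All clauses satisfied.

W: True, R: False, D: False, E: False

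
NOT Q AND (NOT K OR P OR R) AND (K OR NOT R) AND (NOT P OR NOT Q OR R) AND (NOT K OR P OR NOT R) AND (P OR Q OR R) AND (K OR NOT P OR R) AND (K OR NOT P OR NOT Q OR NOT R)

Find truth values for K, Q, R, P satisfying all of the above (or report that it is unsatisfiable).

K: True; Q: False; R: True; P: True

Unit clause (NOT Q) forces Q = False.
Try K = False:
  (K OR NOT R) forces R = False.
  (P OR Q OR R) forces P = True.
  clause (K OR NOT P OR R) is falsified — backtrack.
So K = True.
Set R = True.
  then (NOT K OR P OR NOT R) forces P = True.
Check each clause:
  (NOT Q): NOT Q holds.
  (NOT K OR P OR R): P holds.
  (K OR NOT R): K holds.
  (NOT P OR NOT Q OR R): NOT Q holds.
  (NOT K OR P OR NOT R): P holds.
  (P OR Q OR R): P holds.
  (K OR NOT P OR R): K holds.
  (K OR NOT P OR NOT Q OR NOT R): K holds.
All clauses satisfied.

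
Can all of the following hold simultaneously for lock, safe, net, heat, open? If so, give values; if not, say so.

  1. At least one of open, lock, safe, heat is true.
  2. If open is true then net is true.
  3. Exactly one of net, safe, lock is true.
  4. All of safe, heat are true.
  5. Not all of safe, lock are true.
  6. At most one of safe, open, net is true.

lock = False, safe = True, net = False, heat = True, open = False

  (1) {open, lock, safe, heat}: 2 true — at least one ✓
  (2) open=F ⇒ net: vacuous ✓
  (3) {net, safe, lock}: 1 true — exactly one ✓
  (4) {safe, heat}: all 2 true ✓
  (5) {safe, lock}: 1/2 true — not all ✓
  (6) {safe, open, net}: 1 true — at most one ✓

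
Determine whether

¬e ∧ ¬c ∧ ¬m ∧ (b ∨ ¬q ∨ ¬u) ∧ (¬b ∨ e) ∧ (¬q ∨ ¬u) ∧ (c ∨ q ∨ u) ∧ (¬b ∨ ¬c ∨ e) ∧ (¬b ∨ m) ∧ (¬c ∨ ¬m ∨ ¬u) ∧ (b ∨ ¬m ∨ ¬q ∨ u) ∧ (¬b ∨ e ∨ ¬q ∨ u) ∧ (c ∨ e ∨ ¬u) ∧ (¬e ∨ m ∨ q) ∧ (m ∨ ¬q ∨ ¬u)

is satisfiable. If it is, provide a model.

u = False, b = False, m = False, e = False, q = True, c = False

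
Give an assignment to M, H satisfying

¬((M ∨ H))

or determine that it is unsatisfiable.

M=F; H=F

  ¬((M ∨ H)) = True
    M ∨ H = False
The formula evaluates to True.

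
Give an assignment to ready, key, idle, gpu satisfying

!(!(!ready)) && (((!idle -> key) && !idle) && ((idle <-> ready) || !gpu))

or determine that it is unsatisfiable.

ready=F, key=T, idle=F, gpu=F

  !(!(!ready)) = True
    !(!ready) = False
      !ready = True
  ((!idle -> key) && !idle) && ((idle <-> ready) || !gpu) = True
    (!idle -> key) && !idle = True
      !idle -> key = True
        !idle = True
      !idle = True
    (idle <-> ready) || !gpu = True
      idle <-> ready = True
      !gpu = True
Both conjuncts True, so the formula holds.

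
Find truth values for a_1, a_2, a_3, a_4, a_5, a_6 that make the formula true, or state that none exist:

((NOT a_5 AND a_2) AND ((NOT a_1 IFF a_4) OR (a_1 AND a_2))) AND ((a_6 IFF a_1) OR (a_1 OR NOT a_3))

a_1: True, a_2: True, a_3: False, a_4: False, a_5: False, a_6: False

  (NOT a_5 AND a_2) AND ((NOT a_1 IFF a_4) OR (a_1 AND a_2)) = True
    NOT a_5 AND a_2 = True
      NOT a_5 = True
    (NOT a_1 IFF a_4) OR (a_1 AND a_2) = True
      NOT a_1 IFF a_4 = True
        NOT a_1 = False
      a_1 AND a_2 = True
  (a_6 IFF a_1) OR (a_1 OR NOT a_3) = True
    a_6 IFF a_1 = False
    a_1 OR NOT a_3 = True
      NOT a_3 = True
Both conjuncts True, so the formula holds.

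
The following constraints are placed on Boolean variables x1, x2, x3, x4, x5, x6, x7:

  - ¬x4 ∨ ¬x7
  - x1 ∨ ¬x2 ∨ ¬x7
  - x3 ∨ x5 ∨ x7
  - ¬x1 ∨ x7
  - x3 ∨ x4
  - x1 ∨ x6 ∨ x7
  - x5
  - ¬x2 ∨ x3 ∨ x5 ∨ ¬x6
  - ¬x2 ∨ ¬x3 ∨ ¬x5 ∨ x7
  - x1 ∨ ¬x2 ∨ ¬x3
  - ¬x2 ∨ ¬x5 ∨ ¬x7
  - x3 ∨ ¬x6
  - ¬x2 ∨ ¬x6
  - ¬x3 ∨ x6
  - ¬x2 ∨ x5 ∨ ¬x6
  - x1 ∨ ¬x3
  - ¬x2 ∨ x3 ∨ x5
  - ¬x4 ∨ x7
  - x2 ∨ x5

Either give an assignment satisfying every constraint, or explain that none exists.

Unit clause (x5) forces x5 = True.
Try x1 = False:
  (x1 ∨ ¬x3) forces x3 = False.
  (x3 ∨ x4) forces x4 = True.
  (¬x4 ∨ ¬x7) forces x7 = False.
  clause (¬x4 ∨ x7) is falsified — backtrack.
So x1 = True.
  then (¬x1 ∨ x7) forces x7 = True.
  then (¬x2 ∨ ¬x5 ∨ ¬x7) forces x2 = False.
  then (¬x4 ∨ ¬x7) forces x4 = False.
  then (x3 ∨ x4) forces x3 = True.
  then (¬x3 ∨ x6) forces x6 = True.
All clauses satisfied.

x1: True, x2: False, x3: True, x4: False, x5: True, x6: True, x7: True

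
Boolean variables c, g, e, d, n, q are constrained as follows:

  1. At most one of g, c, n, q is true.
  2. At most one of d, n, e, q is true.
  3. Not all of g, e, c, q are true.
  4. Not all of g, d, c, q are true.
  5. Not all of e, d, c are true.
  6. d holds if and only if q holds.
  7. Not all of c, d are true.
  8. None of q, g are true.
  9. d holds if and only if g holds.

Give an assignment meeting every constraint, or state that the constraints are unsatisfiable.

c=F, g=F, e=T, d=F, n=F, q=F

  (1) {g, c, n, q}: 0 true — at most one ✓
  (2) {d, n, e, q}: 1 true — at most one ✓
  (3) {g, e, c, q}: 1/4 true — not all ✓
  (4) {g, d, c, q}: 0/4 true — not all ✓
  (5) {e, d, c}: 1/3 true — not all ✓
  (6) d=F, q=F — same ✓
  (7) {c, d}: 0/2 true — not all ✓
  (8) {q, g}: 0 true — none ✓
  (9) d=F, g=F — same ✓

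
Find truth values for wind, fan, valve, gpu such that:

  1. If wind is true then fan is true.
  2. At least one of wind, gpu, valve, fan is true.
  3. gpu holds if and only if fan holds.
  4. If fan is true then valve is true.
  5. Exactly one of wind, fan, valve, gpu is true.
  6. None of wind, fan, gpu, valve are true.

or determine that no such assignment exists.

Unsatisfiable

Case wind = True:
  Constraint (6) is violated (wind=T) — contradiction.
Case wind = False:
  (6) forces fan = False.
  (3) with fan=F forces gpu = False.
  (2) with wind=F, gpu=F, fan=F forces valve = True.
  Constraint (6) is violated (valve=T) — contradiction.
Both cases fail — unsatisfiable.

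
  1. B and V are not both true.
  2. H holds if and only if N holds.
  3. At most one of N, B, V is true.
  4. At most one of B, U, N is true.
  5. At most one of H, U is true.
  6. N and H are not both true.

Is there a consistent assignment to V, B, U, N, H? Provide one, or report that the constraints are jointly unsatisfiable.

V=F; B=T; U=F; N=F; H=F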